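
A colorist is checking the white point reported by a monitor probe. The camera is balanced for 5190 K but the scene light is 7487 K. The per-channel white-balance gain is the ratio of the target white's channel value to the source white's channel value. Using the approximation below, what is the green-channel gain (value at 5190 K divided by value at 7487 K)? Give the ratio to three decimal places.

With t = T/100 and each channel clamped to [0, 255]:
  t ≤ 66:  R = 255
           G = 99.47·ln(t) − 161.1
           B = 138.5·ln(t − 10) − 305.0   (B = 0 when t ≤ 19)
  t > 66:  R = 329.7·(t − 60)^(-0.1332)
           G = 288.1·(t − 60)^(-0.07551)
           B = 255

0.986

At 7487 K (t = 74.87):
  G = 288.1·(74.87 − 60)^(-0.07551) = 288.1·14.87^(-0.07551) = 288.1·0.81560 = 234.975.
At 5190 K (t = 51.9):
  G = 99.47·ln 51.9 − 161.1 = 99.47·3.9493 − 161.1 = 231.739.
Gain = 231.739 / 234.975 = 0.9862 → 0.986.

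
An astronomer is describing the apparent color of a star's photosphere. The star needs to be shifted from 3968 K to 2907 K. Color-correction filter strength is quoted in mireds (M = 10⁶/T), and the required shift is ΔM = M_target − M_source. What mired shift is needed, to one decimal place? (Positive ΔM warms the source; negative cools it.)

+92.0 mireds

M_source = 10⁶/3968 = 252.016; M_target = 10⁶/2907 = 343.997.
ΔM = 343.997 − 252.016 = 91.981 → +92.0 mireds, a warming shift.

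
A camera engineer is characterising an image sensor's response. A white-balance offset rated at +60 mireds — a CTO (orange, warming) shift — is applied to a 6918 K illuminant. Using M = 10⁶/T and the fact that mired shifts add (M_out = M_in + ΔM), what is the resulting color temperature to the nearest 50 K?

M_in = 10⁶/6918 = 144.55 mireds.
M_out = 144.55 + (+60) = 204.55 mireds.
T_out = 10⁶/204.55 = 4888.8 K → 4900 K.

4900 K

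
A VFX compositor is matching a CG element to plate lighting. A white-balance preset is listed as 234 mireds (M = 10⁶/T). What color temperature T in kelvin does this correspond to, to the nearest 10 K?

4270 K

T = 10⁶ / 234 = 4273.50 K → 4270 K.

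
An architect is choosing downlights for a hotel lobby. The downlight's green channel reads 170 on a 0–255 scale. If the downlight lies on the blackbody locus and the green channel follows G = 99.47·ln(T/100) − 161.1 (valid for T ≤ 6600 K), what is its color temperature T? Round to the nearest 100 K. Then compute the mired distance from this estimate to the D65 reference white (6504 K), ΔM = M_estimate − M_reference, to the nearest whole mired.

ln t = (170 + 161.1) / 99.47 = 3.3286.
t = e^3.3286 = 27.900.
T = 100·t = 2790 K → 2800 K to the nearest 100 K.
M_estimate = 10⁶/2800 = 357.14; M_reference = 10⁶/6504 = 153.75.
ΔM = 357.14 − 153.75 = 203.39 → +203 mireds.

+203 mireds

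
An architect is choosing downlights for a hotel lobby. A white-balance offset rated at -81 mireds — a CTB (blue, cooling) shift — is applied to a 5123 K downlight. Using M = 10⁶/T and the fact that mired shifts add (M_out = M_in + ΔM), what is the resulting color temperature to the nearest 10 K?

M_in = 10⁶/5123 = 195.20 mireds.
M_out = 195.20 + (-81) = 114.20 mireds.
T_out = 10⁶/114.20 = 8756.7 K → 8760 K.

8760 K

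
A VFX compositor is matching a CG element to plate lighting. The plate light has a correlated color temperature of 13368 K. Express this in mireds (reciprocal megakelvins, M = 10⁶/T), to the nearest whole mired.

75 mireds

M = 10⁶ / 13368 = 74.806 → 75 mireds.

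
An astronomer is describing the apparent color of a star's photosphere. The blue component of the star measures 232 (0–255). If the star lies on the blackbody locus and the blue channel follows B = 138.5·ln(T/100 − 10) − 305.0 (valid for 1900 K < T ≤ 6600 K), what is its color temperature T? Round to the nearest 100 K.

5800 K

ln(t − 10) = (232 + 305.0) / 138.5 = 3.8773.
t − 10 = e^3.8773 = 48.292, so t = 58.292.
T = 100·t = 5829 K → 5800 K to the nearest 100 K.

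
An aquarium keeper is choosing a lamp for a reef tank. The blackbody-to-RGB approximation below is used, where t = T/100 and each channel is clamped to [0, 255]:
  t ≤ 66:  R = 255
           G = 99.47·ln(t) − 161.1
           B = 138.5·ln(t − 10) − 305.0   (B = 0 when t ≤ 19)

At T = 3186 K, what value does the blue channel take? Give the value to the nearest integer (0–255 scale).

122

t = 3186/100 = 31.86; the t ≤ 66 branch applies.
B = 138.5·ln(31.86 − 10) − 305.0 = 138.5·ln 21.86 − 305.0 = 138.5·3.0847 − 305.0 = 122.225.
Rounded: 122.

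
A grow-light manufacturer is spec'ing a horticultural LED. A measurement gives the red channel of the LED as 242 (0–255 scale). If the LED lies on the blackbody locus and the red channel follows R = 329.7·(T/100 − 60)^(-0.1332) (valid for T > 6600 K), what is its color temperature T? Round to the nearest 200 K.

7000 K

(t − 60)^(-0.1332) = 242/329.7 = 0.73400.
t − 60 = 0.73400^(1/-0.1332) = 0.73400^(-7.508) = 10.193, so t = 70.193.
T = 100·t = 7019 K → 7000 K to the nearest 200 K.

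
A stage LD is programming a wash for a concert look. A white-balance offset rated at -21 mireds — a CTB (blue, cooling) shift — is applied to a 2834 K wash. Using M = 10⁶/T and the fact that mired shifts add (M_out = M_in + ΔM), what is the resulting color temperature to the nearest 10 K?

M_in = 10⁶/2834 = 352.86 mireds.
M_out = 352.86 + (-21) = 331.86 mireds.
T_out = 10⁶/331.86 = 3013.3 K → 3010 K.

3010 K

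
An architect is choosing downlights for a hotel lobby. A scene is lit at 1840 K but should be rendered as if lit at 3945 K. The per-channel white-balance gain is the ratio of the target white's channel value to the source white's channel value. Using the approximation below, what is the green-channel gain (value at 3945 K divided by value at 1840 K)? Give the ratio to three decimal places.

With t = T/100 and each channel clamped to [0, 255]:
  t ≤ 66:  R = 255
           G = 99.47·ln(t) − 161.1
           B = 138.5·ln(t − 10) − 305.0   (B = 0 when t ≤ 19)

At 1840 K (t = 18.4):
  G = 99.47·ln 18.4 − 161.1 = 99.47·2.9124 − 161.1 = 128.592.
At 3945 K (t = 39.45):
  G = 99.47·ln 39.45 − 161.1 = 99.47·3.6750 − 161.1 = 204.456.
Gain = 204.456 / 128.592 = 1.5900 → 1.590.

1.590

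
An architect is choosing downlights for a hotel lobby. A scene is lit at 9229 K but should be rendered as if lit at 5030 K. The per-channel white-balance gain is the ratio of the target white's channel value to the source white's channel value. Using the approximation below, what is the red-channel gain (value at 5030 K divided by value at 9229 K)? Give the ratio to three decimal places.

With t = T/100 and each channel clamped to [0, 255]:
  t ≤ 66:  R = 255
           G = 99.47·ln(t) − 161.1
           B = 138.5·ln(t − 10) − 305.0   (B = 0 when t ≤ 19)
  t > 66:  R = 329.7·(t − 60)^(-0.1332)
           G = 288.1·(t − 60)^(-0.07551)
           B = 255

1.229

At 9229 K (t = 92.29):
  R = 329.7·(92.29 − 60)^(-0.1332) = 329.7·32.29^(-0.1332) = 329.7·0.62949 = 207.544.
At 5030 K (t = 50.3):
  R = 255 by definition for t ≤ 66.
Gain = 255.000 / 207.544 = 1.2287 → 1.229.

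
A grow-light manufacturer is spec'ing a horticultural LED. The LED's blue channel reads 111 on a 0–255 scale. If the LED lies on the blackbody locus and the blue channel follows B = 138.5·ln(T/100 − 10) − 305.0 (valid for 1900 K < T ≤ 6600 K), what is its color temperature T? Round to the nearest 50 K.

3000 K

ln(t − 10) = (111 + 305.0) / 138.5 = 3.0036.
t − 10 = e^3.0036 = 20.158, so t = 30.158.
T = 100·t = 3016 K → 3000 K to the nearest 50 K.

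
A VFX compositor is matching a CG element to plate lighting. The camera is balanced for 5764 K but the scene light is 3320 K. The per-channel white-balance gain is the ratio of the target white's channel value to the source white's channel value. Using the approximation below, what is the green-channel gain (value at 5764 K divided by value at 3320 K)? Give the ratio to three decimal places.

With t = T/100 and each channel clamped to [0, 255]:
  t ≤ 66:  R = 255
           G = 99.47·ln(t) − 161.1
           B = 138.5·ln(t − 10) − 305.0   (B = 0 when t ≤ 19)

1.293

At 3320 K (t = 33.2):
  G = 99.47·ln 33.2 − 161.1 = 99.47·3.5025 − 161.1 = 187.299.
At 5764 K (t = 57.64):
  G = 99.47·ln 57.64 − 161.1 = 99.47·4.0542 − 161.1 = 242.173.
Gain = 242.173 / 187.299 = 1.2930 → 1.293.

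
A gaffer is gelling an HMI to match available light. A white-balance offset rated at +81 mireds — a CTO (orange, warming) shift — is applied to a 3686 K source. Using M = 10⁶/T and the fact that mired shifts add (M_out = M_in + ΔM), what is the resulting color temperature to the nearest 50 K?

M_in = 10⁶/3686 = 271.30 mireds.
M_out = 271.30 + (+81) = 352.30 mireds.
T_out = 10⁶/352.30 = 2838.5 K → 2850 K.

2850 K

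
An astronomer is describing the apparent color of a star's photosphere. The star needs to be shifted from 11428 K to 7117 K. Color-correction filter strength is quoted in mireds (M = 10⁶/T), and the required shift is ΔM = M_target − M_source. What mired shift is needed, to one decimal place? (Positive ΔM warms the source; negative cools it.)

M_source = 10⁶/11428 = 87.504; M_target = 10⁶/7117 = 140.509.
ΔM = 140.509 − 87.504 = 53.004 → +53.0 mireds, a warming shift.

+53.0 mireds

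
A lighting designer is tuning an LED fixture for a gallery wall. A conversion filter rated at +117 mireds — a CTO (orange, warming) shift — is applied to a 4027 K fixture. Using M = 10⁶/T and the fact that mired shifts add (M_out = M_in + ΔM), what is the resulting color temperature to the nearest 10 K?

M_in = 10⁶/4027 = 248.32 mireds.
M_out = 248.32 + (+117) = 365.32 mireds.
T_out = 10⁶/365.32 = 2737.3 K → 2740 K.

2740 K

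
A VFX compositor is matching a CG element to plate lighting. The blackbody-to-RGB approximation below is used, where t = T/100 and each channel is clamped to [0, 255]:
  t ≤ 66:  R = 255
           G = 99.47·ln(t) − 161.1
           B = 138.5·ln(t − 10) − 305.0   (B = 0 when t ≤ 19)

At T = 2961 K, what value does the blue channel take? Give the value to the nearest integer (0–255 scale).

t = 2961/100 = 29.61; the t ≤ 66 branch applies.
B = 138.5·ln(29.61 − 10) − 305.0 = 138.5·ln 19.61 − 305.0 = 138.5·2.9760 − 305.0 = 107.181.
Rounded: 107.

107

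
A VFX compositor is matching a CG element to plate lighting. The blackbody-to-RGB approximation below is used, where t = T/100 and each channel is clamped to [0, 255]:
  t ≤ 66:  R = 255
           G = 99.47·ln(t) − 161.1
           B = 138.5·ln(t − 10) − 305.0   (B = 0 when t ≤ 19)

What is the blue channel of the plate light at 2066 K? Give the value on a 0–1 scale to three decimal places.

t = 2066/100 = 20.66; the t ≤ 66 branch applies.
B = 138.5·ln(20.66 − 10) − 305.0 = 138.5·ln 10.66 − 305.0 = 138.5·2.3665 − 305.0 = 22.760.
On a 0–1 scale: 22.760/255 = 0.0893 → 0.089.

0.089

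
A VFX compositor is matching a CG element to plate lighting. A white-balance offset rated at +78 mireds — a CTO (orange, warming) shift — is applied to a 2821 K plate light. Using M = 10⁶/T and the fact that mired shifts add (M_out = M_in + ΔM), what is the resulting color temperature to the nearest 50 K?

2300 K

M_in = 10⁶/2821 = 354.48 mireds.
M_out = 354.48 + (+78) = 432.48 mireds.
T_out = 10⁶/432.48 = 2312.2 K → 2300 K.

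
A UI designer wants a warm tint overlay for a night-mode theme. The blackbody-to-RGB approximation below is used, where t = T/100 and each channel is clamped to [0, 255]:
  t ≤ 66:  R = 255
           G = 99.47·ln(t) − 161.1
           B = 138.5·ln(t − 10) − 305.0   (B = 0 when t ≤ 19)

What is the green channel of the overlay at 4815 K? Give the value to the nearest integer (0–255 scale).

224

t = 4815/100 = 48.15; the t ≤ 66 branch applies.
G = 99.47·ln 48.15 − 161.1 = 99.47·3.8743 − 161.1 = 224.279.
Rounded: 224.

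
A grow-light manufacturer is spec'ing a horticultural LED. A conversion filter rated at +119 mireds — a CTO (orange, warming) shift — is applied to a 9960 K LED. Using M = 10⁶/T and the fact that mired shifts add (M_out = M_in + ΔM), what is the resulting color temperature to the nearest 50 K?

M_in = 10⁶/9960 = 100.40 mireds.
M_out = 100.40 + (+119) = 219.40 mireds.
T_out = 10⁶/219.40 = 4557.9 K → 4550 K.

4550 K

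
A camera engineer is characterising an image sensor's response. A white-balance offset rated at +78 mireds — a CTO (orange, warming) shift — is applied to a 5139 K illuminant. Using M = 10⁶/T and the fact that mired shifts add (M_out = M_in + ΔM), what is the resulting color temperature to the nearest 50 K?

3650 K

M_in = 10⁶/5139 = 194.59 mireds.
M_out = 194.59 + (+78) = 272.59 mireds.
T_out = 10⁶/272.59 = 3668.5 K → 3650 K.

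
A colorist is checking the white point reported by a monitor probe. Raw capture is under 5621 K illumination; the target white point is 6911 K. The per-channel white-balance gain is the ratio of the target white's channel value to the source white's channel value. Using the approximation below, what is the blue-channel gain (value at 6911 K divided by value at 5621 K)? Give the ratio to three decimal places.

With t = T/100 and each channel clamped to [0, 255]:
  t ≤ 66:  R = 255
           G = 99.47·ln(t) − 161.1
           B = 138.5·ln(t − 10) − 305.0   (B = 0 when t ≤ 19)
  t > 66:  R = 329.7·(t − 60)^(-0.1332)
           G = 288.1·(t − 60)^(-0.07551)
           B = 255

At 5621 K (t = 56.21):
  B = 138.5·ln(56.21 − 10) − 305.0 = 138.5·ln 46.21 − 305.0 = 138.5·3.8332 − 305.0 = 225.898.
At 6911 K (t = 69.11):
  B = 255 by definition for t > 66.
Gain = 255.000 / 225.898 = 1.1288 → 1.129.

1.129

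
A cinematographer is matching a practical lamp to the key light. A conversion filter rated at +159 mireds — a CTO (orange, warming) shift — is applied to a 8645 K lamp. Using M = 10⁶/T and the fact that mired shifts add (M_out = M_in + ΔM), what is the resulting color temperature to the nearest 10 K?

M_in = 10⁶/8645 = 115.67 mireds.
M_out = 115.67 + (+159) = 274.67 mireds.
T_out = 10⁶/274.67 = 3640.7 K → 3640 K.

3640 K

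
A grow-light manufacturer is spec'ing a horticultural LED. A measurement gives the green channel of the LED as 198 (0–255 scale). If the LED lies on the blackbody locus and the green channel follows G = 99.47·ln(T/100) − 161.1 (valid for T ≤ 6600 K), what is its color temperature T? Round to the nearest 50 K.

ln t = (198 + 161.1) / 99.47 = 3.6101.
t = e^3.6101 = 36.971.
T = 100·t = 3697 K → 3700 K to the nearest 50 K.

3700 K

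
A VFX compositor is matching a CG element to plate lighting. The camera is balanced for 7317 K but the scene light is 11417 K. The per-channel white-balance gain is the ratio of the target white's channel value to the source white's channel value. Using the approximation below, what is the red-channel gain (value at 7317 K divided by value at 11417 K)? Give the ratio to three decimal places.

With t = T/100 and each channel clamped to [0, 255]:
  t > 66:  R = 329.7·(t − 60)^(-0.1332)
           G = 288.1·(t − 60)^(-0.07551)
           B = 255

At 11417 K (t = 114.17):
  R = 329.7·(114.17 − 60)^(-0.1332) = 329.7·54.17^(-0.1332) = 329.7·0.58758 = 193.723.
At 7317 K (t = 73.17):
  R = 329.7·(73.17 − 60)^(-0.1332) = 329.7·13.17^(-0.1332) = 329.7·0.70937 = 233.878.
Gain = 233.878 / 193.723 = 1.2073 → 1.207.

1.207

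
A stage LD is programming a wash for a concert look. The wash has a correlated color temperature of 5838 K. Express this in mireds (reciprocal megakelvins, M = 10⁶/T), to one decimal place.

171.3 mireds

M = 10⁶ / 5838 = 171.292 → 171.3 mireds.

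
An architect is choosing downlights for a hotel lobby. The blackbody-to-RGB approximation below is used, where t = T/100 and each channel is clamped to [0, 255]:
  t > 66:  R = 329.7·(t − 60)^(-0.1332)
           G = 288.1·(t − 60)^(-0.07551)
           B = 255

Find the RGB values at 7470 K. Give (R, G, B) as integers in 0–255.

t = 7470/100 = 74.7; the t > 66 branch applies.
R = 329.7·(74.7 − 60)^(-0.1332) = 329.7·14.7^(-0.1332) = 329.7·0.69906 = 230.479.
G = 288.1·(74.7 − 60)^(-0.07551) = 288.1·14.7^(-0.07551) = 288.1·0.81631 = 235.179.
B = 255 by definition for t > 66.
Rounded: (230, 235, 255).

(230, 235, 255)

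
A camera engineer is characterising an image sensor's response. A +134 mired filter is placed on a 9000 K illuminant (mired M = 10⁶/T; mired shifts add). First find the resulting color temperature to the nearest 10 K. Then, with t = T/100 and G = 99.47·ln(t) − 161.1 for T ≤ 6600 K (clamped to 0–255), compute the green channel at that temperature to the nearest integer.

208

M_in = 10⁶/9000 = 111.11; M_out = 111.11 + (+134) = 245.11.
T_out = 10⁶/245.11 = 4079.8 K → 4080 K; t = 40.8.
G = 99.47·ln 40.8 − 161.1 = 99.47·3.7087 − 161.1 = 207.803.
Rounded: 208.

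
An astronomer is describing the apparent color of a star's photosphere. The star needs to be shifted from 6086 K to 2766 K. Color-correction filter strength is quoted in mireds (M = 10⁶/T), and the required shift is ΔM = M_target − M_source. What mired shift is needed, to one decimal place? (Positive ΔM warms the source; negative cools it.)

+197.2 mireds

M_source = 10⁶/6086 = 164.312; M_target = 10⁶/2766 = 361.533.
ΔM = 361.533 − 164.312 = 197.221 → +197.2 mireds, a warming shift.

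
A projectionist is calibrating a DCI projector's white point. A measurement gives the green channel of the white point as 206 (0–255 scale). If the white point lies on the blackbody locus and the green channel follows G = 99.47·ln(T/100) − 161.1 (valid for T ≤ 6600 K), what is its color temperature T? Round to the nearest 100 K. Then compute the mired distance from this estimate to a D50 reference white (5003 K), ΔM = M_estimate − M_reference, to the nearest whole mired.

ln t = (206 + 161.1) / 99.47 = 3.6906.
t = e^3.6906 = 40.067.
T = 100·t = 4007 K → 4000 K to the nearest 100 K.
M_estimate = 10⁶/4000 = 250.00; M_reference = 10⁶/5003 = 199.88.
ΔM = 250.00 − 199.88 = 50.12 → +50 mireds.

+50 mireds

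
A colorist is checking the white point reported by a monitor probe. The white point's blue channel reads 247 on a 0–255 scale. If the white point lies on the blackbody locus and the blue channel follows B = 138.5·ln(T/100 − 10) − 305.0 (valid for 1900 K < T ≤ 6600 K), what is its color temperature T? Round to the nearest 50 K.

6400 K

ln(t − 10) = (247 + 305.0) / 138.5 = 3.9856.
t − 10 = e^3.9856 = 53.815, so t = 63.815.
T = 100·t = 6382 K → 6400 K to the nearest 50 K.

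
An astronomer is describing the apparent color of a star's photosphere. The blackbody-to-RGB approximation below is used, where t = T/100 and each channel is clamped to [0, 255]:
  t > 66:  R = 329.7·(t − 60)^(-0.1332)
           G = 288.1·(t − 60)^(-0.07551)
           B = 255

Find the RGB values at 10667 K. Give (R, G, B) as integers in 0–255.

(198, 216, 255)

t = 10667/100 = 106.67; the t > 66 branch applies.
R = 329.7·(106.67 − 60)^(-0.1332) = 329.7·46.67^(-0.1332) = 329.7·0.59936 = 197.607.
G = 288.1·(106.67 − 60)^(-0.07551) = 288.1·46.67^(-0.07551) = 288.1·0.74812 = 215.533.
B = 255 by definition for t > 66.
Rounded: (198, 216, 255).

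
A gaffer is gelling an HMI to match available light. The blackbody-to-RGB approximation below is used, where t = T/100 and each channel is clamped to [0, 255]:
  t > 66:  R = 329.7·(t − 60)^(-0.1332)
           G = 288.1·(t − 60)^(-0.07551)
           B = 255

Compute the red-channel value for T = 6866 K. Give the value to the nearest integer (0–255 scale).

t = 6866/100 = 68.66; the t > 66 branch applies.
R = 329.7·(68.66 − 60)^(-0.1332) = 329.7·8.66^(-0.1332) = 329.7·0.75011 = 247.310.
Rounded: 247.

247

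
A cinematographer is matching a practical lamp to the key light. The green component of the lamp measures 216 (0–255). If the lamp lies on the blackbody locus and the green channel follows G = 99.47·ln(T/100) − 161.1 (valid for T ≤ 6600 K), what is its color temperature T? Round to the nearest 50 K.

4450 K

ln t = (216 + 161.1) / 99.47 = 3.7911.
t = e^3.7911 = 44.305.
T = 100·t = 4430 K → 4450 K to the nearest 50 K.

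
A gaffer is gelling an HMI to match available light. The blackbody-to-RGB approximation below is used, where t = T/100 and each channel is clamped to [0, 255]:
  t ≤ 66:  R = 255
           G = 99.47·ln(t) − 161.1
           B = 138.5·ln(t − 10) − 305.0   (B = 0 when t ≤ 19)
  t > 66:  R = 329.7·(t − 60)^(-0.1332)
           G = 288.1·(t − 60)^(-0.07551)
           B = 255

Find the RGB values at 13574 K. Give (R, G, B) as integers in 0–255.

t = 13574/100 = 135.74; the t > 66 branch applies.
R = 329.7·(135.74 − 60)^(-0.1332) = 329.7·75.74^(-0.1332) = 329.7·0.56192 = 185.265.
G = 288.1·(135.74 − 60)^(-0.07551) = 288.1·75.74^(-0.07551) = 288.1·0.72126 = 207.795.
B = 255 by definition for t > 66.
Rounded: (185, 208, 255).

(185, 208, 255)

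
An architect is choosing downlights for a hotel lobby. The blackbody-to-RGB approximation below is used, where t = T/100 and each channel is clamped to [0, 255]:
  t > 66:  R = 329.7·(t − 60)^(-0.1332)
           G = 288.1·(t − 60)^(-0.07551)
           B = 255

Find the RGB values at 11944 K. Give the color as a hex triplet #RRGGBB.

t = 11944/100 = 119.44; the t > 66 branch applies.
R = 329.7·(119.44 − 60)^(-0.1332) = 329.7·59.44^(-0.1332) = 329.7·0.58035 = 191.343.
G = 288.1·(119.44 − 60)^(-0.07551) = 288.1·59.44^(-0.07551) = 288.1·0.73458 = 211.633.
B = 255 by definition for t > 66.
Rounded: (191, 212, 255).
In hex: #BFD4FF.

#BFD4FF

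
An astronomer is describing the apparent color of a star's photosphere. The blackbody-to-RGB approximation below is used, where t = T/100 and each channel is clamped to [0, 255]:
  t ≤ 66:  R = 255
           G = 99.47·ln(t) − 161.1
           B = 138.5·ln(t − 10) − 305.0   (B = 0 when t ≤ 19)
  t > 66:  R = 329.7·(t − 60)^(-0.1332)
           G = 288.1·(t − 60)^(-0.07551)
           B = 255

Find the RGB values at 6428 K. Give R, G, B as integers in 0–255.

R=255, G=253, B=248

t = 6428/100 = 64.28; the t ≤ 66 branch applies.
R = 255 by definition for t ≤ 66.
G = 99.47·ln 64.28 − 161.1 = 99.47·4.1632 − 161.1 = 253.018.
B = 138.5·ln(64.28 − 10) − 305.0 = 138.5·ln 54.28 − 305.0 = 138.5·3.9942 − 305.0 = 248.191.
Rounded: (255, 253, 248).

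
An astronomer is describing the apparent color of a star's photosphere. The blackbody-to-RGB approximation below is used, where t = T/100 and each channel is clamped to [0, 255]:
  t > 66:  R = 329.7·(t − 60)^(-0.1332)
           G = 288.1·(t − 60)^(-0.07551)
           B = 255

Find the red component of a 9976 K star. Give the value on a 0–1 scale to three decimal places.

t = 9976/100 = 99.76; the t > 66 branch applies.
R = 329.7·(99.76 − 60)^(-0.1332) = 329.7·39.76^(-0.1332) = 329.7·0.61229 = 201.870.
On a 0–1 scale: 201.870/255 = 0.7916 → 0.792.

0.792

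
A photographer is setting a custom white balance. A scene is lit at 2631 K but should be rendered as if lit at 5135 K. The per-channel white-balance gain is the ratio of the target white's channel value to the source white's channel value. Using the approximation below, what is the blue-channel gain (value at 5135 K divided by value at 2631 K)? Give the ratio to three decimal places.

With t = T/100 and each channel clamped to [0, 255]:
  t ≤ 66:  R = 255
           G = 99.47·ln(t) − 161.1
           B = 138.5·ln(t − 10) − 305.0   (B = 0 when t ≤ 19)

At 2631 K (t = 26.31):
  B = 138.5·ln(26.31 − 10) − 305.0 = 138.5·ln 16.31 − 305.0 = 138.5·2.7918 − 305.0 = 81.661.
At 5135 K (t = 51.35):
  B = 138.5·ln(51.35 − 10) − 305.0 = 138.5·ln 41.35 − 305.0 = 138.5·3.7221 − 305.0 = 210.507.
Gain = 210.507 / 81.661 = 2.5778 → 2.578.

2.578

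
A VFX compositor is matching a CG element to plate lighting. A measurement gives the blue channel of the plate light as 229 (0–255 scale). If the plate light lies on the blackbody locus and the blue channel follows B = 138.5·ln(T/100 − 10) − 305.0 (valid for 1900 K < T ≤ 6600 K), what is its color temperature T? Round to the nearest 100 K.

ln(t − 10) = (229 + 305.0) / 138.5 = 3.8556.
t − 10 = e^3.8556 = 47.257, so t = 57.257.
T = 100·t = 5726 K → 5700 K to the nearest 100 K.

5700 K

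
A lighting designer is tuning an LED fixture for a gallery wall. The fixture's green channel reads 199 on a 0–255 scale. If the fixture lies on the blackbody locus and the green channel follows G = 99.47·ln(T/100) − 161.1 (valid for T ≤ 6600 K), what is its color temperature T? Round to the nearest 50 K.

ln t = (199 + 161.1) / 99.47 = 3.6202.
t = e^3.6202 = 37.345.
T = 100·t = 3734 K → 3750 K to the nearest 50 K.

3750 K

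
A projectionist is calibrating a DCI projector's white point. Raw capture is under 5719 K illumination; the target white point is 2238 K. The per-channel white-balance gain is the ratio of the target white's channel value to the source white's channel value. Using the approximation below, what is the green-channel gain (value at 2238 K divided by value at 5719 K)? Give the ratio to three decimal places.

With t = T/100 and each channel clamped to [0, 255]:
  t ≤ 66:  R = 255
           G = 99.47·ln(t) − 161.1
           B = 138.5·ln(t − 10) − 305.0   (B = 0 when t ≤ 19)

0.613

At 5719 K (t = 57.19):
  G = 99.47·ln 57.19 − 161.1 = 99.47·4.0464 − 161.1 = 241.393.
At 2238 K (t = 22.38):
  G = 99.47·ln 22.38 − 161.1 = 99.47·3.1082 − 161.1 = 148.069.
Gain = 148.069 / 241.393 = 0.6134 → 0.613.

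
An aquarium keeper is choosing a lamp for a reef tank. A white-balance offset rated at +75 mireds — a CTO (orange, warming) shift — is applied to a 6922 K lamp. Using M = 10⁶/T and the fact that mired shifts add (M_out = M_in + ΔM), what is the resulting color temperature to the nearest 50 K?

M_in = 10⁶/6922 = 144.47 mireds.
M_out = 144.47 + (+75) = 219.47 mireds.
T_out = 10⁶/219.47 = 4556.5 K → 4550 K.

4550 K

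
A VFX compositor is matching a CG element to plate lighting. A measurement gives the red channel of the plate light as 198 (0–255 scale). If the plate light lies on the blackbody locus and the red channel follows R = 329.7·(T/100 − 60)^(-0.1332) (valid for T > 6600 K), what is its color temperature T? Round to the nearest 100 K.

10600 K

(t − 60)^(-0.1332) = 198/329.7 = 0.60055.
t − 60 = 0.60055^(1/-0.1332) = 0.60055^(-7.508) = 45.980, so t = 105.980.
T = 100·t = 10598 K → 10600 K to the nearest 100 K.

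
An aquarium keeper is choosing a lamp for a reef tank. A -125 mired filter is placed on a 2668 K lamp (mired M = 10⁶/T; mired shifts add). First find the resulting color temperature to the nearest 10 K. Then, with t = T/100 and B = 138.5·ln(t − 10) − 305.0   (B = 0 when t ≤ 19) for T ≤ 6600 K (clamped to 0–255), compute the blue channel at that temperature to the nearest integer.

M_in = 10⁶/2668 = 374.81; M_out = 374.81 + (-125) = 249.81.
T_out = 10⁶/249.81 = 4003.0 K → 4000 K; t = 40.
B = 138.5·ln(40 − 10) − 305.0 = 138.5·ln 30 − 305.0 = 138.5·3.4012 − 305.0 = 166.066.
Rounded: 166.

166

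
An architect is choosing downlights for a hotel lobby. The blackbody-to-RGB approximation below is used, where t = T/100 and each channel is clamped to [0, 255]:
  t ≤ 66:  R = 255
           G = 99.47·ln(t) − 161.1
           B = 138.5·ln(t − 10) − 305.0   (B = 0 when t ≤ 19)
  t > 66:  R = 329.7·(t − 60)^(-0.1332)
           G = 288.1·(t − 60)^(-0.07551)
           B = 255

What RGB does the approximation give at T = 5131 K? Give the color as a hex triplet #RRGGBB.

t = 5131/100 = 51.31; the t ≤ 66 branch applies.
R = 255 by definition for t ≤ 66.
G = 99.47·ln 51.31 − 161.1 = 99.47·3.9379 − 161.1 = 230.601.
B = 138.5·ln(51.31 − 10) − 305.0 = 138.5·ln 41.31 − 305.0 = 138.5·3.7211 − 305.0 = 210.373.
Rounded: (255, 231, 210).
In hex: #FFE7D2.

#FFE7D2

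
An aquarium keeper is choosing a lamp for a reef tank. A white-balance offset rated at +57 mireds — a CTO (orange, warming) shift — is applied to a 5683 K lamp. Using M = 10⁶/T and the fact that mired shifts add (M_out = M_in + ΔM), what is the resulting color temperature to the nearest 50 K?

M_in = 10⁶/5683 = 175.96 mireds.
M_out = 175.96 + (+57) = 232.96 mireds.
T_out = 10⁶/232.96 = 4292.5 K → 4300 K.

4300 K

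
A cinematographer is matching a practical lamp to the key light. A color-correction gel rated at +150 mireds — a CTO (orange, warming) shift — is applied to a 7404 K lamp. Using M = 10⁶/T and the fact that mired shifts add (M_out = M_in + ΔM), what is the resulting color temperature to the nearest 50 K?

3500 K

M_in = 10⁶/7404 = 135.06 mireds.
M_out = 135.06 + (+150) = 285.06 mireds.
T_out = 10⁶/285.06 = 3508.0 K → 3500 K.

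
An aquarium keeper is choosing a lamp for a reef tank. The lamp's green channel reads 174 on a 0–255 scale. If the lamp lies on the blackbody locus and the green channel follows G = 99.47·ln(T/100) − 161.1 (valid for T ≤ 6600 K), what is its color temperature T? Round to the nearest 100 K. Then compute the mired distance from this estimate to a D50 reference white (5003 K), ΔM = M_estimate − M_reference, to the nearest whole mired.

+145 mireds

ln t = (174 + 161.1) / 99.47 = 3.3689.
t = e^3.3689 = 29.045.
T = 100·t = 2905 K → 2900 K to the nearest 100 K.
M_estimate = 10⁶/2900 = 344.83; M_reference = 10⁶/5003 = 199.88.
ΔM = 344.83 − 199.88 = 144.95 → +145 mireds.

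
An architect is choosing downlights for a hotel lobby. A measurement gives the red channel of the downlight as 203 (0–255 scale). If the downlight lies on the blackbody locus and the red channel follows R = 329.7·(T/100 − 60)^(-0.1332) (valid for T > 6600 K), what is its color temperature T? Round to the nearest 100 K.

(t − 60)^(-0.1332) = 203/329.7 = 0.61571.
t − 60 = 0.61571^(1/-0.1332) = 0.61571^(-7.508) = 38.129, so t = 98.129.
T = 100·t = 9813 K → 9800 K to the nearest 100 K.

9800 K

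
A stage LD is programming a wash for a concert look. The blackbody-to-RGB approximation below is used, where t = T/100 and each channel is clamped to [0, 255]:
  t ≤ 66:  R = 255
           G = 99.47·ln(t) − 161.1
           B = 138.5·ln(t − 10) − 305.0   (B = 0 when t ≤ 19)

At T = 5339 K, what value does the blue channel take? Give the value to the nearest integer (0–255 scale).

217

t = 5339/100 = 53.39; the t ≤ 66 branch applies.
B = 138.5·ln(53.39 − 10) − 305.0 = 138.5·ln 43.39 − 305.0 = 138.5·3.7702 − 305.0 = 217.177.
Rounded: 217.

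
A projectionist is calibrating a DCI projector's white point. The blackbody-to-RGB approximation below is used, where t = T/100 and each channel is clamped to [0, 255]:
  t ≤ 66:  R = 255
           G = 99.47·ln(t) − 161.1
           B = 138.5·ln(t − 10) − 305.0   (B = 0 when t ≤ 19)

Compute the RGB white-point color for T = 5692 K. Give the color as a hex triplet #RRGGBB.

t = 5692/100 = 56.92; the t ≤ 66 branch applies.
R = 255 by definition for t ≤ 66.
G = 99.47·ln 56.92 − 161.1 = 99.47·4.0416 − 161.1 = 240.923.
B = 138.5·ln(56.92 − 10) − 305.0 = 138.5·ln 46.92 − 305.0 = 138.5·3.8484 − 305.0 = 228.009.
Rounded: (255, 241, 228).
In hex: #FFF1E4.

#FFF1E4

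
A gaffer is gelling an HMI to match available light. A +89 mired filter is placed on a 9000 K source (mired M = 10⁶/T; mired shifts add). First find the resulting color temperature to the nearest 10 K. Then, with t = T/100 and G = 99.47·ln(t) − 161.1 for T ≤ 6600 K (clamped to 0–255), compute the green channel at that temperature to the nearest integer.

228

M_in = 10⁶/9000 = 111.11; M_out = 111.11 + (+89) = 200.11.
T_out = 10⁶/200.11 = 4997.2 K → 5000 K; t = 50.
G = 99.47·ln 50 − 161.1 = 99.47·3.9120 − 161.1 = 228.029.
Rounded: 228.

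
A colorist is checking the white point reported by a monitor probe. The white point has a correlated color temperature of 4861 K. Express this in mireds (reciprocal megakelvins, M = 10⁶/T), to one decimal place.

205.7 mireds

M = 10⁶ / 4861 = 205.719 → 205.7 mireds.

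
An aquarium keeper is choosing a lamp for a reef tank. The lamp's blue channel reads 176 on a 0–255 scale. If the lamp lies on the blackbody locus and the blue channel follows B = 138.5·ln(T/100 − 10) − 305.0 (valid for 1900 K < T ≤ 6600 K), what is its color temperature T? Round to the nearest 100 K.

ln(t − 10) = (176 + 305.0) / 138.5 = 3.4729.
t − 10 = e^3.4729 = 32.231, so t = 42.231.
T = 100·t = 4223 K → 4200 K to the nearest 100 K.

4200 K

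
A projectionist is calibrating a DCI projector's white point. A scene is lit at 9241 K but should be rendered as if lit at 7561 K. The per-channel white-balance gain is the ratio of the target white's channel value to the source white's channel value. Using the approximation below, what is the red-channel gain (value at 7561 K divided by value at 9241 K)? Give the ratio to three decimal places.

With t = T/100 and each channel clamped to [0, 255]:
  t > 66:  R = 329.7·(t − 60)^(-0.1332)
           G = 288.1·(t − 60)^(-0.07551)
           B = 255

1.102

At 9241 K (t = 92.41):
  R = 329.7·(92.41 − 60)^(-0.1332) = 329.7·32.41^(-0.1332) = 329.7·0.62918 = 207.442.
At 7561 K (t = 75.61):
  R = 329.7·(75.61 − 60)^(-0.1332) = 329.7·15.61^(-0.1332) = 329.7·0.69349 = 228.643.
Gain = 228.643 / 207.442 = 1.1022 → 1.102.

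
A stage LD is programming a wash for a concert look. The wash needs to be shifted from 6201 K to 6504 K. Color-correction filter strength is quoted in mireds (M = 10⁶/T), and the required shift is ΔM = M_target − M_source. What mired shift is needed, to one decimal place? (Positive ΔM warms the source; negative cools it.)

M_source = 10⁶/6201 = 161.264; M_target = 10⁶/6504 = 153.752.
ΔM = 153.752 − 161.264 = -7.513 → -7.5 mireds, a cooling shift.

-7.5 mireds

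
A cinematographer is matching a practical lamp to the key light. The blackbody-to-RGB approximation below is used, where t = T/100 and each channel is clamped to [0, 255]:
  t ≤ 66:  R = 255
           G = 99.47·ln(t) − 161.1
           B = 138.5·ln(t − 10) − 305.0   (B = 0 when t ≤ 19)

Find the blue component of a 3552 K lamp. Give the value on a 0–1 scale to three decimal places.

0.563

t = 3552/100 = 35.52; the t ≤ 66 branch applies.
B = 138.5·ln(35.52 − 10) − 305.0 = 138.5·ln 25.52 − 305.0 = 138.5·3.2395 − 305.0 = 143.666.
On a 0–1 scale: 143.666/255 = 0.5634 → 0.563.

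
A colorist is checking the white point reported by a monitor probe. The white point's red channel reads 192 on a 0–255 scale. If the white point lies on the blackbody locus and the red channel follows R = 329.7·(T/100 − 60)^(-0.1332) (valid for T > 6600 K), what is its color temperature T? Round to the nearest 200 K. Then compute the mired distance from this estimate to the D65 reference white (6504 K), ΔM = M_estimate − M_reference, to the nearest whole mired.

-69 mireds

(t − 60)^(-0.1332) = 192/329.7 = 0.58235.
t − 60 = 0.58235^(1/-0.1332) = 0.58235^(-7.508) = 57.929, so t = 117.929.
T = 100·t = 11793 K → 11800 K to the nearest 200 K.
M_estimate = 10⁶/11800 = 84.75; M_reference = 10⁶/6504 = 153.75.
ΔM = 84.75 − 153.75 = -69.01 → -69 mireds.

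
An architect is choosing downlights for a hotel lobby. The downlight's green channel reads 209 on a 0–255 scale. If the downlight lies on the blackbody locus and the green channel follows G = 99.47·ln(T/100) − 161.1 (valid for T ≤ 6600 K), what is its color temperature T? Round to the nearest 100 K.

4100 K

ln t = (209 + 161.1) / 99.47 = 3.7207.
t = e^3.7207 = 41.294.
T = 100·t = 4129 K → 4100 K to the nearest 100 K.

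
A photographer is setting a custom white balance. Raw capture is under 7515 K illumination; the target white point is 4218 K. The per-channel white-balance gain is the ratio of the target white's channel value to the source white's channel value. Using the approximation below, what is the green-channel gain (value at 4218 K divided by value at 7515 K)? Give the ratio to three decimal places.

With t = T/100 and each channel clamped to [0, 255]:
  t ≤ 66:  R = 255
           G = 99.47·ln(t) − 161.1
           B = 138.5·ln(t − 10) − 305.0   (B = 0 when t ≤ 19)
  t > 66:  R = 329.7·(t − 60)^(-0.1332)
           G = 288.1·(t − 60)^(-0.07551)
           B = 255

0.900

At 7515 K (t = 75.15):
  G = 288.1·(75.15 − 60)^(-0.07551) = 288.1·15.15^(-0.07551) = 288.1·0.81445 = 234.644.
At 4218 K (t = 42.18):
  G = 99.47·ln 42.18 − 161.1 = 99.47·3.7419 − 161.1 = 211.111.
Gain = 211.111 / 234.644 = 0.8997 → 0.900.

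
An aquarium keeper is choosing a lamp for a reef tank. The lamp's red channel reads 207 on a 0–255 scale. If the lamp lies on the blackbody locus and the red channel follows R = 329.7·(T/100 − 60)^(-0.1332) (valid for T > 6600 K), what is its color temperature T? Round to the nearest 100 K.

(t − 60)^(-0.1332) = 207/329.7 = 0.62784.
t − 60 = 0.62784^(1/-0.1332) = 0.62784^(-7.508) = 32.933, so t = 92.933.
T = 100·t = 9293 K → 9300 K to the nearest 100 K.

9300 K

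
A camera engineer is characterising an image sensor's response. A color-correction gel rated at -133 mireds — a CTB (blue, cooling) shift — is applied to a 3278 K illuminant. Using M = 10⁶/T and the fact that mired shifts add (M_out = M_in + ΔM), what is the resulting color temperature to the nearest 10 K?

M_in = 10⁶/3278 = 305.06 mireds.
M_out = 305.06 + (-133) = 172.06 mireds.
T_out = 10⁶/172.06 = 5811.8 K → 5810 K.

5810 K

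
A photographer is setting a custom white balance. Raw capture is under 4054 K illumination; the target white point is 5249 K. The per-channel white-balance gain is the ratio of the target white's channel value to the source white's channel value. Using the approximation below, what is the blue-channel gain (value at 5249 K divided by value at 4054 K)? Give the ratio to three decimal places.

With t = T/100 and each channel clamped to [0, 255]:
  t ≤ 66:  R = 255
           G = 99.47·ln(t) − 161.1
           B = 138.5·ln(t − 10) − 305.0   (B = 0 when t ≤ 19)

1.271

At 4054 K (t = 40.54):
  B = 138.5·ln(40.54 − 10) − 305.0 = 138.5·ln 30.54 − 305.0 = 138.5·3.4190 − 305.0 = 168.537.
At 5249 K (t = 52.49):
  B = 138.5·ln(52.49 − 10) − 305.0 = 138.5·ln 42.49 − 305.0 = 138.5·3.7493 − 305.0 = 214.274.
Gain = 214.274 / 168.537 = 1.2714 → 1.271.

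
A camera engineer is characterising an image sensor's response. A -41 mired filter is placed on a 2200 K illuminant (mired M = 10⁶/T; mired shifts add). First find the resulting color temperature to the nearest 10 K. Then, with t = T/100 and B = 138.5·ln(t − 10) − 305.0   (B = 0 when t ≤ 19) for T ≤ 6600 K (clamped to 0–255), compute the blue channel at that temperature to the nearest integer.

62

M_in = 10⁶/2200 = 454.55; M_out = 454.55 + (-41) = 413.55.
T_out = 10⁶/413.55 = 2418.1 K → 2420 K; t = 24.2.
B = 138.5·ln(24.2 − 10) − 305.0 = 138.5·ln 14.2 − 305.0 = 138.5·2.6532 − 305.0 = 62.474.
Rounded: 62.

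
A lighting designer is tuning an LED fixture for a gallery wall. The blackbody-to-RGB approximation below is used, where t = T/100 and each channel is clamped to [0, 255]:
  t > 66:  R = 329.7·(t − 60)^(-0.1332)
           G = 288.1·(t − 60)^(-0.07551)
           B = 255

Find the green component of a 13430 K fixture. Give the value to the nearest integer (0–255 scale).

t = 13430/100 = 134.3; the t > 66 branch applies.
G = 288.1·(134.3 − 60)^(-0.07551) = 288.1·74.3^(-0.07551) = 288.1·0.72231 = 208.097.
Rounded: 208.

208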